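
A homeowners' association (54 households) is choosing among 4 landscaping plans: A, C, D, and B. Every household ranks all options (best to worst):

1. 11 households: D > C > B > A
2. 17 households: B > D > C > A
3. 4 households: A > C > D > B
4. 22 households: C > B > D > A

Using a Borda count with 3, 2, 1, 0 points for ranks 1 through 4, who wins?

C

A: 11·0 + 17·0 + 4·3 + 22·0 = 12
C: 11·2 + 17·1 + 4·2 + 22·3 = 113
D: 11·3 + 17·2 + 4·1 + 22·1 = 93
B: 11·1 + 17·3 + 4·0 + 22·2 = 106
C has the highest Borda score (113).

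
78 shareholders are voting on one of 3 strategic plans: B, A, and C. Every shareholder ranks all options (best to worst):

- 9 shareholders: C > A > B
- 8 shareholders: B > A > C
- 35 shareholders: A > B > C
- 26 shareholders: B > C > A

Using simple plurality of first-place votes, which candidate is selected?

First-place votes: B 34, A 35, C 9.
A has the most first-place votes.

A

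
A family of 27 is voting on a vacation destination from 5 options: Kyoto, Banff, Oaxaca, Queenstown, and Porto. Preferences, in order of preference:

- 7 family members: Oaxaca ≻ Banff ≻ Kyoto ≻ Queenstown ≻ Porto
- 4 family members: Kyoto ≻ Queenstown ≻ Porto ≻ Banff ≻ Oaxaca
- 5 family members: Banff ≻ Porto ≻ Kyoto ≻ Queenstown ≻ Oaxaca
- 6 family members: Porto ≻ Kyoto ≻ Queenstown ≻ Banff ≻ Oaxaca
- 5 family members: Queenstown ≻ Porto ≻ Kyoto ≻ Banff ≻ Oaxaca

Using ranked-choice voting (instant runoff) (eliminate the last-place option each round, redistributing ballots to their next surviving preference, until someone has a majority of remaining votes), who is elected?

Round 1: Kyoto 4, Banff 5, Oaxaca 7, Queenstown 5, Porto 6. Eliminate Kyoto.
Round 2: Banff 5, Oaxaca 7, Queenstown 9, Porto 6. Eliminate Banff.
Round 3: Oaxaca 7, Queenstown 9, Porto 11. Eliminate Oaxaca.
Round 4: Queenstown 16, Porto 11. Queenstown has a majority.

Queenstown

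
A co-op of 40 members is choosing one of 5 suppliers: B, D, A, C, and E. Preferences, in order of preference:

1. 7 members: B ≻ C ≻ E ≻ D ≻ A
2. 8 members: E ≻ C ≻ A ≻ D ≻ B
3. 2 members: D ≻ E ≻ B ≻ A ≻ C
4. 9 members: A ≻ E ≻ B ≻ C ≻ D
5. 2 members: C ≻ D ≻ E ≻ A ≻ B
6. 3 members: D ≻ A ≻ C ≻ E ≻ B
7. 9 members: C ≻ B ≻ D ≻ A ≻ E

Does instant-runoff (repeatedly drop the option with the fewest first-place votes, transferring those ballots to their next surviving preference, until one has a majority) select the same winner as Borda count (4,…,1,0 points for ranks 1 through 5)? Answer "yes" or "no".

yes

Instant-runoff — R1 B 7, D 5, A 9, C 11, E 8 (D out); R2 B 7, A 12, C 11, E 10 (B out); R3 A 12, C 18, E 10 (E out); R4 A 14, C 26 (C winner). Winner: C.
Borda — scores: B 77, D 59, A 74, C 104, E 86. Winner: C.
The two methods agree.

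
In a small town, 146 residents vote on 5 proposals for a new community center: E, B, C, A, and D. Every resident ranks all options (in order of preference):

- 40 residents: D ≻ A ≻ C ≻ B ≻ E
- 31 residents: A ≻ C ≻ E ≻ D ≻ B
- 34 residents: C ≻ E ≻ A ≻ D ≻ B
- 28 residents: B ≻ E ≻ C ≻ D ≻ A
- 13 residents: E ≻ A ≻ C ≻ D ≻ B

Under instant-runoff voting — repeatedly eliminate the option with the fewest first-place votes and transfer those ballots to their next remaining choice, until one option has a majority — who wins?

A

Round 1: E 13, B 28, C 34, A 31, D 40. Eliminate E.
Round 2: B 28, C 34, A 44, D 40. Eliminate B.
Round 3: C 62, A 44, D 40. Eliminate D.
Round 4: C 62, A 84. A has a majority.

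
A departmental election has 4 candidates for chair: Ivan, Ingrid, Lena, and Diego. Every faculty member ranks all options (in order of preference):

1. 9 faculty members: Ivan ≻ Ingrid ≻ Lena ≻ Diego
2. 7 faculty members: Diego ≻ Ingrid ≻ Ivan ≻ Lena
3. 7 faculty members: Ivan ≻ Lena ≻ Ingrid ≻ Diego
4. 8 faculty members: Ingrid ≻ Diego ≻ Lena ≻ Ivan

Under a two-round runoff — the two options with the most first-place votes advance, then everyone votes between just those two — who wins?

Ivan

Round 1 first-place votes: Ivan 16, Ingrid 8, Lena 0, Diego 7.
Ivan and Ingrid advance.
Runoff: Ivan is preferred to Ingrid by 16 voters; Ingrid by 15.
Ivan wins the runoff.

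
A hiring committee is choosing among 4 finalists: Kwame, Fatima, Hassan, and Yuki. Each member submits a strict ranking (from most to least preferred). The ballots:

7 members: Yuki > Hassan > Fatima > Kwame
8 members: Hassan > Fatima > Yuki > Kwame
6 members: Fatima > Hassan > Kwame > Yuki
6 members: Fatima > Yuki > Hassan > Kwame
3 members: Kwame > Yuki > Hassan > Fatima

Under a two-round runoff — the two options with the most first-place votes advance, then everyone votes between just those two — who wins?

Hassan

Round 1 first-place votes: Kwame 3, Fatima 12, Hassan 8, Yuki 7.
Fatima and Hassan advance.
Runoff: Fatima is preferred to Hassan by 12 voters; Hassan by 18.
Hassan wins the runoff.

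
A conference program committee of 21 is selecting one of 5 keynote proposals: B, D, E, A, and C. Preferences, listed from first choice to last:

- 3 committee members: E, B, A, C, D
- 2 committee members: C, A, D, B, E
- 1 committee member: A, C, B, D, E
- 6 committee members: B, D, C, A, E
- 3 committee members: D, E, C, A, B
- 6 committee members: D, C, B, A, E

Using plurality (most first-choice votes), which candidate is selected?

First-place votes: B 6, D 9, E 3, A 1, C 2.
D has the most first-place votes.

D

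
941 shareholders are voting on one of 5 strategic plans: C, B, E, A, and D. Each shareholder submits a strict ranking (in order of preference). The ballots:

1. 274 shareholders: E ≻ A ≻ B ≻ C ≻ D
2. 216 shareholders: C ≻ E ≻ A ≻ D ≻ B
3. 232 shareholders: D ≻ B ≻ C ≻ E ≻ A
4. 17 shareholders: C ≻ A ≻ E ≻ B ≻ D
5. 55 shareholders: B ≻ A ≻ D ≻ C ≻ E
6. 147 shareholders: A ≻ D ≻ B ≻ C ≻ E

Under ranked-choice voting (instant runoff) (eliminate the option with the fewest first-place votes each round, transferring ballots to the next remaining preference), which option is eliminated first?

Round 1: C 233, B 55, E 274, A 147, D 232. Eliminate B.

B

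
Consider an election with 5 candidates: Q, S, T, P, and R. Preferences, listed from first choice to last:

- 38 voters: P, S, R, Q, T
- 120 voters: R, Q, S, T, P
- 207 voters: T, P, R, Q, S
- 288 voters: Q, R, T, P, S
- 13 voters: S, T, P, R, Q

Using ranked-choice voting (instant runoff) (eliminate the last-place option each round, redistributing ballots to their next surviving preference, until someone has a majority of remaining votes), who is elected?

Q

Round 1: Q 288, S 13, T 207, P 38, R 120. Eliminate S.
Round 2: Q 288, T 220, P 38, R 120. Eliminate P.
Round 3: Q 288, T 220, R 158. Eliminate R.
Round 4: Q 446, T 220. Q has a majority.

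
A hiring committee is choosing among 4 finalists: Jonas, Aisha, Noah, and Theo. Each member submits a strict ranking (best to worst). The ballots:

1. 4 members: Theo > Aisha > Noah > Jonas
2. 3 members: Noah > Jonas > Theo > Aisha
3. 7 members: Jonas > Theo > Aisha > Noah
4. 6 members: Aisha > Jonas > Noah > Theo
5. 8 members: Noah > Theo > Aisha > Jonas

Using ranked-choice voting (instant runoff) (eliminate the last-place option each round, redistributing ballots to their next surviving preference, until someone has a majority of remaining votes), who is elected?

Aisha

Round 1: Jonas 7, Aisha 6, Noah 11, Theo 4. Eliminate Theo.
Round 2: Jonas 7, Aisha 10, Noah 11. Eliminate Jonas.
Round 3: Aisha 17, Noah 11. Aisha has a majority.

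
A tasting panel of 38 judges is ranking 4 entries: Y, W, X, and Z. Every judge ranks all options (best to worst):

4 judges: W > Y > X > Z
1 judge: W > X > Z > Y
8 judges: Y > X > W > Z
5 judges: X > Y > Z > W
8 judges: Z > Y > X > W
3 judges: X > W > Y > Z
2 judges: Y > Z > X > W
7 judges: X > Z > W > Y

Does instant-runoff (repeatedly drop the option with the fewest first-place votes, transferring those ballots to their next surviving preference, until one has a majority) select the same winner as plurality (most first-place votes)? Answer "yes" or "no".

Instant-runoff — R1 Y 10, W 5, X 15, Z 8 (W out); R2 Y 14, X 16, Z 8 (Z out); R3 Y 22, X 16 (Y winner). Winner: Y.
Plurality — first-place votes: Y 10, W 5, X 15, Z 8. Winner: X.
The two methods disagree.

no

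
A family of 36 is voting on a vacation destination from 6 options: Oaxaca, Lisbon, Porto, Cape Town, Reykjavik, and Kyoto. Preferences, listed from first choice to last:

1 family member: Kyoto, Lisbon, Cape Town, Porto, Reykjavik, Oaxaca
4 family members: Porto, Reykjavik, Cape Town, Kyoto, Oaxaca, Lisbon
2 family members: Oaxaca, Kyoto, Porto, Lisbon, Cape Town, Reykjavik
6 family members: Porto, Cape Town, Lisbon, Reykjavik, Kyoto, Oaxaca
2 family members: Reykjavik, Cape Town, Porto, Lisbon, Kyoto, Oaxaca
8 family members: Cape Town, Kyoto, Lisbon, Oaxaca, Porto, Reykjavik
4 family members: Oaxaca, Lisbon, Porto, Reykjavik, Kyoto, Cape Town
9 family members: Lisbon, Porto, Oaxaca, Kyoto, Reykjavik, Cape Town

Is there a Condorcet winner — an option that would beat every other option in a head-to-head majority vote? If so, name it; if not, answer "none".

Checking pairwise contests:
Lisbon beats Oaxaca 26–10.
Cape Town beats Lisbon 20–16.
Lisbon beats Porto 22–14.
Porto beats Cape Town 25–11.
Oaxaca beats Reykjavik 23–13.
Lisbon beats Kyoto 21–15.
Every option loses at least one head-to-head, so there is no Condorcet winner.

none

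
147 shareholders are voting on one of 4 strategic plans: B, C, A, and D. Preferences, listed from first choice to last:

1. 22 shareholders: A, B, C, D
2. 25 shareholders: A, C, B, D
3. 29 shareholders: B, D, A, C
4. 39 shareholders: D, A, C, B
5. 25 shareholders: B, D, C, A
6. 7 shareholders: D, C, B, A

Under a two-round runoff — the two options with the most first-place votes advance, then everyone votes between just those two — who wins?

Round 1 first-place votes: B 54, C 0, A 47, D 46.
B and A advance.
Runoff: B is preferred to A by 61 voters; A by 86.
A wins the runoff.

A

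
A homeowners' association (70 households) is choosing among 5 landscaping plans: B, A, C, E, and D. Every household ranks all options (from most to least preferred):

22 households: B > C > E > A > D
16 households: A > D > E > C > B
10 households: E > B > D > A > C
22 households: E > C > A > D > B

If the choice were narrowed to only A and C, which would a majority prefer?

C

Voters preferring A to C: 26; preferring C to A: 44.
C wins the head-to-head.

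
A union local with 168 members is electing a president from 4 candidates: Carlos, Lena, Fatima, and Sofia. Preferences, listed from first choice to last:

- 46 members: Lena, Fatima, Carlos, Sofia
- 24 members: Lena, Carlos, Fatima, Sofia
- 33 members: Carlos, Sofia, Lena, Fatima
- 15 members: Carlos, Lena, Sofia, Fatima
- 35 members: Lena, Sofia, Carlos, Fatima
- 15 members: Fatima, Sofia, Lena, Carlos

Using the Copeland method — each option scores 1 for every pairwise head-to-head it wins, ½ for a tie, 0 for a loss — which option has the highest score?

Lena

Carlos: beats Fatima and Sofia; loses to Lena → score 2.
Lena: beats Carlos, Fatima, and Sofia → score 3.
Fatima: beats Sofia; loses to Carlos and Lena → score 1.
Sofia: loses to Carlos, Lena, and Fatima → score 0.
Lena has the best pairwise record.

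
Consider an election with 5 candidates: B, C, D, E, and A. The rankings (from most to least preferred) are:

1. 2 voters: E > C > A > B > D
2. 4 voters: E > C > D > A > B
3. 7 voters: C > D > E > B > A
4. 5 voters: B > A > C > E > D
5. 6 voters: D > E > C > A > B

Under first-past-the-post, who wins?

C

First-place votes: B 5, C 7, D 6, E 6, A 0.
C has the most first-place votes.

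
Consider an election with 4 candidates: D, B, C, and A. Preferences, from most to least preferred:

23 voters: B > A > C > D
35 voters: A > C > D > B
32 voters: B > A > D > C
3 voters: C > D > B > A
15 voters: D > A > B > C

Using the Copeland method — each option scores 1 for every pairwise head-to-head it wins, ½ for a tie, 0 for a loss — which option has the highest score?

D: loses to B, C, and A → score 0.
B: beats D, C, and A → score 3.
C: beats D; loses to B and A → score 1.
A: beats D and C; loses to B → score 2.
B has the best pairwise record.

B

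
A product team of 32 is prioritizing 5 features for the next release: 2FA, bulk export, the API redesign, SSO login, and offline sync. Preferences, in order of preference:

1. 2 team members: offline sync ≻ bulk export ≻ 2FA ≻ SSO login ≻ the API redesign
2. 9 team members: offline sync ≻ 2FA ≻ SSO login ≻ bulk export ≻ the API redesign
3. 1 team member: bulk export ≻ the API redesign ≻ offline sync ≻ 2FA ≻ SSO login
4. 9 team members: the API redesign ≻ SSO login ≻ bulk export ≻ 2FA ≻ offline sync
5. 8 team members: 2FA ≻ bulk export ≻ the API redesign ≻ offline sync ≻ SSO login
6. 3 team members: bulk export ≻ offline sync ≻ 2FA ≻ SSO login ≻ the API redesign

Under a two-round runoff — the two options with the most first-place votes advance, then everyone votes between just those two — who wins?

the API redesign

Round 1 first-place votes: 2FA 8, bulk export 4, the API redesign 9, SSO login 0, offline sync 11.
offline sync and the API redesign advance.
Runoff: offline sync is preferred to the API redesign by 14 voters; the API redesign by 18.
the API redesign wins the runoff.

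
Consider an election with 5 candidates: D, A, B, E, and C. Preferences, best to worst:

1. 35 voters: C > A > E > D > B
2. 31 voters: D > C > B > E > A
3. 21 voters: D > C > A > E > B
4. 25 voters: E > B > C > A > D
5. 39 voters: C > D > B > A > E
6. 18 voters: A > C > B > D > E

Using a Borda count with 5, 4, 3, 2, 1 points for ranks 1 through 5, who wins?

C

D: 35·2 + 31·5 + 21·5 + 25·1 + 39·4 + 18·2 = 547
A: 35·4 + 31·1 + 21·3 + 25·2 + 39·2 + 18·5 = 452
B: 35·1 + 31·3 + 21·1 + 25·4 + 39·3 + 18·3 = 420
E: 35·3 + 31·2 + 21·2 + 25·5 + 39·1 + 18·1 = 391
C: 35·5 + 31·4 + 21·4 + 25·3 + 39·5 + 18·4 = 725
C has the highest Borda score (725).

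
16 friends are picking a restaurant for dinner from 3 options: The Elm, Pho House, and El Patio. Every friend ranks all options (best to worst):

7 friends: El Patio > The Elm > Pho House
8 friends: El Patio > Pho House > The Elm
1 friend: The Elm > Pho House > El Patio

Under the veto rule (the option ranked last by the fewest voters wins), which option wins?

El Patio

Last-place votes: The Elm 8, Pho House 7, El Patio 1.
El Patio is ranked last by the fewest voters, so El Patio wins.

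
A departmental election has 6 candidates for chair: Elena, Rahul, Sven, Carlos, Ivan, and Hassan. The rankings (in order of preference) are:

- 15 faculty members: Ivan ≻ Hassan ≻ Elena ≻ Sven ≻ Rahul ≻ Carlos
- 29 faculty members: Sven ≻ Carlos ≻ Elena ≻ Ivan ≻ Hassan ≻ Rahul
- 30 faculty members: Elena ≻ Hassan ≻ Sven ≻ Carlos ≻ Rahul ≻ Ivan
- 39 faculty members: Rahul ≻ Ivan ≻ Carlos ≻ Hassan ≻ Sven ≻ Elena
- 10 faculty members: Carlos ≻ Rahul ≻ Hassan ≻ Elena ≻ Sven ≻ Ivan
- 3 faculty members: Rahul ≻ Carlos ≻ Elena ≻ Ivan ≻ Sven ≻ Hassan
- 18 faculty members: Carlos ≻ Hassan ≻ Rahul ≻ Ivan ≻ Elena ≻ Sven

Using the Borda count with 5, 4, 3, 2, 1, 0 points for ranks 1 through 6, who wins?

Carlos

Elena: 15·3 + 29·3 + 30·5 + 39·0 + 10·2 + 3·3 + 18·1 = 329
Rahul: 15·1 + 29·0 + 30·1 + 39·5 + 10·4 + 3·5 + 18·3 = 349
Sven: 15·2 + 29·5 + 30·3 + 39·1 + 10·1 + 3·1 + 18·0 = 317
Carlos: 15·0 + 29·4 + 30·2 + 39·3 + 10·5 + 3·4 + 18·5 = 445
Ivan: 15·5 + 29·2 + 30·0 + 39·4 + 10·0 + 3·2 + 18·2 = 331
Hassan: 15·4 + 29·1 + 30·4 + 39·2 + 10·3 + 3·0 + 18·4 = 389
Carlos has the highest Borda score (445).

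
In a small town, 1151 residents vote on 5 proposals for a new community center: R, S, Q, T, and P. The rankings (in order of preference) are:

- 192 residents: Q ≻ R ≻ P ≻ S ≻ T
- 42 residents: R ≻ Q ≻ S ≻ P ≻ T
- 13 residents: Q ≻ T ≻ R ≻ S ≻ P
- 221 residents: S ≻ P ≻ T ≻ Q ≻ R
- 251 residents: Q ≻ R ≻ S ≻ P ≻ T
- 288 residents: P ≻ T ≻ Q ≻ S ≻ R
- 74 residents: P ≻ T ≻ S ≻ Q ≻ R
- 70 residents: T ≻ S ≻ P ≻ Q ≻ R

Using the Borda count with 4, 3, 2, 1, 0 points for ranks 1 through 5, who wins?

R: 192·3 + 42·4 + 13·2 + 221·0 + 251·3 + 288·0 + 74·0 + 70·0 = 1523
S: 192·1 + 42·2 + 13·1 + 221·4 + 251·2 + 288·1 + 74·2 + 70·3 = 2321
Q: 192·4 + 42·3 + 13·4 + 221·1 + 251·4 + 288·2 + 74·1 + 70·1 = 2891
T: 192·0 + 42·0 + 13·3 + 221·2 + 251·0 + 288·3 + 74·3 + 70·4 = 1847
P: 192·2 + 42·1 + 13·0 + 221·3 + 251·1 + 288·4 + 74·4 + 70·2 = 2928
P has the highest Borda score (2928).

P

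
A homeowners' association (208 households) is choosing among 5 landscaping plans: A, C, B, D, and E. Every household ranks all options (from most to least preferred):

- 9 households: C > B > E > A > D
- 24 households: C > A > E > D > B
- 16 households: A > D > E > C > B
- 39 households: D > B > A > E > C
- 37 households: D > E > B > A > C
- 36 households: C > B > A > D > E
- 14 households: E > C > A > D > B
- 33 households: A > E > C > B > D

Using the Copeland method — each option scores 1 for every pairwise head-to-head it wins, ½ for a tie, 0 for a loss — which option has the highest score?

A

A: beats C, D, and E; loses to B → score 3.
C: beats B and D; loses to A and E → score 2.
B: beats A; loses to C, D, and E → score 1.
D: beats B and E; loses to A and C → score 2.
E: beats C and B; loses to A and D → score 2.
A has the best pairwise record.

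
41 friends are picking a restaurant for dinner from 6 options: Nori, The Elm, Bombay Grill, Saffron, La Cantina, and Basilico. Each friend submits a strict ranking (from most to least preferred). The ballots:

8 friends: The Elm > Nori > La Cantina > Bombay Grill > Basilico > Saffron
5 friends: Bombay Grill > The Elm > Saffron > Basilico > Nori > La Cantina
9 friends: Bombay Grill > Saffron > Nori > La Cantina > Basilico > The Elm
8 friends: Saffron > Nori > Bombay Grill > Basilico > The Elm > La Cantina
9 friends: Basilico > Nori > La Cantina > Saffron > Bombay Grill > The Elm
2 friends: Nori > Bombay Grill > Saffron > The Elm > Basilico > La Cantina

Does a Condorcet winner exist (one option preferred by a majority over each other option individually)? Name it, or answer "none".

Checking pairwise contests:
Saffron beats Nori 22–19.
Nori beats The Elm 28–13.
Nori beats Bombay Grill 27–14.
Bombay Grill beats Saffron 24–17.
Nori beats La Cantina 41–0.
Nori beats Basilico 27–14.
Every option loses at least one head-to-head, so there is no Condorcet winner.

none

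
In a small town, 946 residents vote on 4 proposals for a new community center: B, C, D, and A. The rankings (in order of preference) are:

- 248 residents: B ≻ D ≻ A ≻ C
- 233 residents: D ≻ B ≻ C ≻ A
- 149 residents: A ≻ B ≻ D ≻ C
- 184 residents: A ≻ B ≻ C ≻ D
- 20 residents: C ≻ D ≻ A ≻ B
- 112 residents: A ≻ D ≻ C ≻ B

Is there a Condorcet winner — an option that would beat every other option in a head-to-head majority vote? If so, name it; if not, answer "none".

B

B vs C: 814–132 for B.
B vs D: 581–365 for B.
B vs A: 481–465 for B.
B beats every other option head-to-head.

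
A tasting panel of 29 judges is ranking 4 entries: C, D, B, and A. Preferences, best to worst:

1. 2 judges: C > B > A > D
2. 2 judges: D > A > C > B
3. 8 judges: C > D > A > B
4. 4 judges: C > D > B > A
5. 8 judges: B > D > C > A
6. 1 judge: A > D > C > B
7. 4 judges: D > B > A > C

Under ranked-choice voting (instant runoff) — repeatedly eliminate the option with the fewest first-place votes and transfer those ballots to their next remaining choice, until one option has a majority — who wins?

Round 1: C 14, D 6, B 8, A 1. Eliminate A.
Round 2: C 14, D 7, B 8. Eliminate D.
Round 3: C 17, B 12. C has a majority.

C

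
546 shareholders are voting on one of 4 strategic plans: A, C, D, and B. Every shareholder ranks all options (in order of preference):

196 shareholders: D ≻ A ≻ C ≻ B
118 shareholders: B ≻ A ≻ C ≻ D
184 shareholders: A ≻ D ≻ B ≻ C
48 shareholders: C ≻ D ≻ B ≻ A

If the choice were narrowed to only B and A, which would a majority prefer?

A

Voters preferring B to A: 166; preferring A to B: 380.
A wins the head-to-head.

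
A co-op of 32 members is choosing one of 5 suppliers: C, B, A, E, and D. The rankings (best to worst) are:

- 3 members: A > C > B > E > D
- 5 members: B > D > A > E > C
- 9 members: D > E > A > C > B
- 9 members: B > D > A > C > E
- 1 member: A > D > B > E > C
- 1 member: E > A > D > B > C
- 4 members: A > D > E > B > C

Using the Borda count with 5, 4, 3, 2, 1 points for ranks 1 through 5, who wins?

C: 3·4 + 5·1 + 9·2 + 9·2 + 1·1 + 1·1 + 4·1 = 59
B: 3·3 + 5·5 + 9·1 + 9·5 + 1·3 + 1·2 + 4·2 = 101
A: 3·5 + 5·3 + 9·3 + 9·3 + 1·5 + 1·4 + 4·5 = 113
E: 3·2 + 5·2 + 9·4 + 9·1 + 1·2 + 1·5 + 4·3 = 80
D: 3·1 + 5·4 + 9·5 + 9·4 + 1·4 + 1·3 + 4·4 = 127
D has the highest Borda score (127).

D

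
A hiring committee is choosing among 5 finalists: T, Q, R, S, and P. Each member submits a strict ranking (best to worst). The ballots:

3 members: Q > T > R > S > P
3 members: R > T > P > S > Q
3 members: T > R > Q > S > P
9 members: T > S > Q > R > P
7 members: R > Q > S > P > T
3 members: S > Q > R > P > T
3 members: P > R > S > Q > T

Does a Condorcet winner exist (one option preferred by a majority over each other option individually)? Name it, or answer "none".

R

R vs T: 16–15 for R.
R vs Q: 16–15 for R.
R vs S: 19–12 for R.
R vs P: 28–3 for R.
R beats every other option head-to-head.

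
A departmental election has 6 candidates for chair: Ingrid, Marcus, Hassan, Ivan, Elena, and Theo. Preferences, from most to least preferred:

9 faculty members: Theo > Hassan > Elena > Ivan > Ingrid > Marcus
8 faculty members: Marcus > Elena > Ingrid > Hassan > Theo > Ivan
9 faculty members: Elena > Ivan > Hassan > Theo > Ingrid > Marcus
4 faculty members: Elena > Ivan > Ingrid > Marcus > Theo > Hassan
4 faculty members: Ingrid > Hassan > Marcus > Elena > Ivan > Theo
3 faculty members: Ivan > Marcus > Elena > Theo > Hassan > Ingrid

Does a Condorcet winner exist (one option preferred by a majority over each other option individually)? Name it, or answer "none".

Elena

Elena vs Ingrid: 33–4 for Elena.
Elena vs Marcus: 22–15 for Elena.
Elena vs Hassan: 24–13 for Elena.
Elena vs Ivan: 34–3 for Elena.
Elena vs Theo: 28–9 for Elena.
Elena beats every other option head-to-head.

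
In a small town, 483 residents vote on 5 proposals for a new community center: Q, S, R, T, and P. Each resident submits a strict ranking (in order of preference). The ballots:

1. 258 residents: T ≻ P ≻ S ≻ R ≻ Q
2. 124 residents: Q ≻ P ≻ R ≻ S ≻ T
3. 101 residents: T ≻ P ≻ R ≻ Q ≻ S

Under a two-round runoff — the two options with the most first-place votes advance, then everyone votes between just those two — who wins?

Round 1 first-place votes: Q 124, S 0, R 0, T 359, P 0.
T and Q advance.
Runoff: T is preferred to Q by 359 voters; Q by 124.
T wins the runoff.

T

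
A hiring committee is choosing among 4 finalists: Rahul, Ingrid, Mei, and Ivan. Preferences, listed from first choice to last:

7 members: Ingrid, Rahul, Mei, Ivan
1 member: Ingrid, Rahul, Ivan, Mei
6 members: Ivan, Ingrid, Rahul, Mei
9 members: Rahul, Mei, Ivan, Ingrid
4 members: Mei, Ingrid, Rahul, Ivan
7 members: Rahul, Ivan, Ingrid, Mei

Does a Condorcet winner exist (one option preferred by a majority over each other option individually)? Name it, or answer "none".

Checking pairwise contests:
Ingrid beats Rahul 18–16.
Ivan beats Ingrid 22–12.
Rahul beats Mei 30–4.
Rahul beats Ivan 28–6.
Every option loses at least one head-to-head, so there is no Condorcet winner.

none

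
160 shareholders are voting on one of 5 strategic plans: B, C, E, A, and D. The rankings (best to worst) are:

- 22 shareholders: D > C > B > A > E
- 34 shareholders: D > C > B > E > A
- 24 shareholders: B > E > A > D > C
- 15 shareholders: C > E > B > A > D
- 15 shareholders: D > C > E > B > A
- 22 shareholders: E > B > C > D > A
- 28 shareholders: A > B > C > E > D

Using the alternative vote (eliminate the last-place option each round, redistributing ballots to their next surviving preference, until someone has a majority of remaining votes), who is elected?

E

Round 1: B 24, C 15, E 22, A 28, D 71. Eliminate C.
Round 2: B 24, E 37, A 28, D 71. Eliminate B.
Round 3: E 61, A 28, D 71. Eliminate A.
Round 4: E 89, D 71. E has a majority.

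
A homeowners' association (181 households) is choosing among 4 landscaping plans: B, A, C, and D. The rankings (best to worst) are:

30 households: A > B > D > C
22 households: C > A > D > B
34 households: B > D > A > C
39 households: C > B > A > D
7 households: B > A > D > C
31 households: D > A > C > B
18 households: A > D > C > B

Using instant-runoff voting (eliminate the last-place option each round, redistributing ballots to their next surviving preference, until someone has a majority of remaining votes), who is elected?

A

Round 1: B 41, A 48, C 61, D 31. Eliminate D.
Round 2: B 41, A 79, C 61. Eliminate B.
Round 3: A 120, C 61. A has a majority.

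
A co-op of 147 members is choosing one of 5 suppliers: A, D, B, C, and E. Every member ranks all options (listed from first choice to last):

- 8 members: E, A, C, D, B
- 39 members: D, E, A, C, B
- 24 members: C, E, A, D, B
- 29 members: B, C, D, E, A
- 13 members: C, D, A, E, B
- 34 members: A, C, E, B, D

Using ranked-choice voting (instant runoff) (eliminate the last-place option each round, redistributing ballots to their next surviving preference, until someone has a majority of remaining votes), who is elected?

A

Round 1: A 34, D 39, B 29, C 37, E 8. Eliminate E.
Round 2: A 42, D 39, B 29, C 37. Eliminate B.
Round 3: A 42, D 39, C 66. Eliminate D.
Round 4: A 81, C 66. A has a majority.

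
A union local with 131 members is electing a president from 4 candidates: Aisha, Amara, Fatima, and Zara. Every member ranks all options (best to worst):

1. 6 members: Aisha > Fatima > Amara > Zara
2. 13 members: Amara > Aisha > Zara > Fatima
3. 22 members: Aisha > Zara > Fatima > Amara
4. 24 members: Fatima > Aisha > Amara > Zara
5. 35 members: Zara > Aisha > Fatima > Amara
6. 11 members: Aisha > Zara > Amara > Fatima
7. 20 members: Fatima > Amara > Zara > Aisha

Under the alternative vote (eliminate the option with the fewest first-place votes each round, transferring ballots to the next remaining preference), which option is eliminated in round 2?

Round 1: Aisha 39, Amara 13, Fatima 44, Zara 35. Eliminate Amara.
Round 2: Aisha 52, Fatima 44, Zara 35. Eliminate Zara.

Zara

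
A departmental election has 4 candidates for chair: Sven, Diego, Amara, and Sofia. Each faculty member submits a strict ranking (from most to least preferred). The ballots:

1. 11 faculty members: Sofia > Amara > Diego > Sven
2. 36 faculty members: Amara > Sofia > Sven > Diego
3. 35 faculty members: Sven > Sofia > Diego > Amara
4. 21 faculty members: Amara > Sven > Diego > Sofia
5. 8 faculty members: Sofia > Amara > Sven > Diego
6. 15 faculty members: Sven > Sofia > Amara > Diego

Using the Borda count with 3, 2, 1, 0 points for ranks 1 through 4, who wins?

Sven: 11·0 + 36·1 + 35·3 + 21·2 + 8·1 + 15·3 = 236
Diego: 11·1 + 36·0 + 35·1 + 21·1 + 8·0 + 15·0 = 67
Amara: 11·2 + 36·3 + 35·0 + 21·3 + 8·2 + 15·1 = 224
Sofia: 11·3 + 36·2 + 35·2 + 21·0 + 8·3 + 15·2 = 229
Sven has the highest Borda score (236).

Sven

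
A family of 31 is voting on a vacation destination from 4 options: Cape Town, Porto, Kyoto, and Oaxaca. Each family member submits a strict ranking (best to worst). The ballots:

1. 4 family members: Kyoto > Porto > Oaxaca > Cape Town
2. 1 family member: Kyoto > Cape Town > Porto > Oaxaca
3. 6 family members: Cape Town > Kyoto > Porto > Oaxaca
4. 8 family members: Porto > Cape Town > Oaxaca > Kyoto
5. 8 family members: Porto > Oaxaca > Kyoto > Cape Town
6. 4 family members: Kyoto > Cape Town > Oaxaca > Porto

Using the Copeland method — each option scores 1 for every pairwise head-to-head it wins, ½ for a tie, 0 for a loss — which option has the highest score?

Cape Town: beats Oaxaca; loses to Porto and Kyoto → score 1.
Porto: beats Cape Town, Kyoto, and Oaxaca → score 3.
Kyoto: beats Cape Town; loses to Porto and Oaxaca → score 1.
Oaxaca: beats Kyoto; loses to Cape Town and Porto → score 1.
Porto has the best pairwise record.

Porto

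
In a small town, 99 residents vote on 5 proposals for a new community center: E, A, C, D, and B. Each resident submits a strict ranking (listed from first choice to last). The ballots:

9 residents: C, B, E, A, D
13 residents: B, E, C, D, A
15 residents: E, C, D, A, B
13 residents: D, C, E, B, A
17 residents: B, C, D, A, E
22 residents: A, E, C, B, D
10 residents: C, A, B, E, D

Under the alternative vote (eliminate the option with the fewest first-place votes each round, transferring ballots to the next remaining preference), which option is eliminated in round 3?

A

Round 1: E 15, A 22, C 19, D 13, B 30. Eliminate D.
Round 2: E 15, A 22, C 32, B 30. Eliminate E.
Round 3: A 22, C 47, B 30. Eliminate A.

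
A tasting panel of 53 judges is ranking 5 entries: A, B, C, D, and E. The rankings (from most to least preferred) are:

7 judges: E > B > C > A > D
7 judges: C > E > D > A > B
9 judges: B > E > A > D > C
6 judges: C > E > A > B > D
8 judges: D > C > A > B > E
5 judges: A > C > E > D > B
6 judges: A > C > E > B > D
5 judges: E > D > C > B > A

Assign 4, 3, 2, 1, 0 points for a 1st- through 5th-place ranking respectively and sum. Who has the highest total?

A: 7·1 + 7·1 + 9·2 + 6·2 + 8·2 + 5·4 + 6·4 + 5·0 = 104
B: 7·3 + 7·0 + 9·4 + 6·1 + 8·1 + 5·0 + 6·1 + 5·1 = 82
C: 7·2 + 7·4 + 9·0 + 6·4 + 8·3 + 5·3 + 6·3 + 5·2 = 133
D: 7·0 + 7·2 + 9·1 + 6·0 + 8·4 + 5·1 + 6·0 + 5·3 = 75
E: 7·4 + 7·3 + 9·3 + 6·3 + 8·0 + 5·2 + 6·2 + 5·4 = 136
E has the highest Borda score (136).

E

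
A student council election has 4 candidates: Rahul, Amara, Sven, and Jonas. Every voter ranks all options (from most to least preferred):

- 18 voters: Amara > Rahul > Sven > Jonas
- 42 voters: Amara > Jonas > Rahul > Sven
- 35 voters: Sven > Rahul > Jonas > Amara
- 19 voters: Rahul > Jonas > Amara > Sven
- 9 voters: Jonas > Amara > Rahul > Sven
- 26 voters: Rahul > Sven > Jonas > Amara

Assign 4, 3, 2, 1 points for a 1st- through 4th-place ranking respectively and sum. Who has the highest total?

Rahul: 18·3 + 42·2 + 35·3 + 19·4 + 9·2 + 26·4 = 441
Amara: 18·4 + 42·4 + 35·1 + 19·2 + 9·3 + 26·1 = 366
Sven: 18·2 + 42·1 + 35·4 + 19·1 + 9·1 + 26·3 = 324
Jonas: 18·1 + 42·3 + 35·2 + 19·3 + 9·4 + 26·2 = 359
Rahul has the highest Borda score (441).

Rahul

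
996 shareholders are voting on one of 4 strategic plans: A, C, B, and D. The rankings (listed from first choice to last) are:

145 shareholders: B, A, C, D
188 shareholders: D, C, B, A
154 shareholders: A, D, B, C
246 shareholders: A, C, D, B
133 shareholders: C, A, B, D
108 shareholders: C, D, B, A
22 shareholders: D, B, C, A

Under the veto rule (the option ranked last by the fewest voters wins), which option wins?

C

Last-place votes: A 318, C 154, B 246, D 278.
C is ranked last by the fewest voters, so C wins.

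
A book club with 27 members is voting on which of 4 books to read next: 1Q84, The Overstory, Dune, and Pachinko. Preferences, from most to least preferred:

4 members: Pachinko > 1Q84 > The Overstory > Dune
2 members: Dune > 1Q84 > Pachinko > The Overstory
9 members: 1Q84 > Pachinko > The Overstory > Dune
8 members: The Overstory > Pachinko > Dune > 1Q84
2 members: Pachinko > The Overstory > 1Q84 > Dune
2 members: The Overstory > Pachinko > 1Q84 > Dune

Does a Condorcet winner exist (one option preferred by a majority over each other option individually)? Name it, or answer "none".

Pachinko vs 1Q84: 16–11 for Pachinko.
Pachinko vs The Overstory: 17–10 for Pachinko.
Pachinko vs Dune: 25–2 for Pachinko.
Pachinko beats every other option head-to-head.

Pachinko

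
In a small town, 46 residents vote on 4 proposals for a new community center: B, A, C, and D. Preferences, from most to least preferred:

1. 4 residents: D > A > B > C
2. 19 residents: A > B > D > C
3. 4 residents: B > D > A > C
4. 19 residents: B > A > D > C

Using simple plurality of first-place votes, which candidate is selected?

First-place votes: B 23, A 19, C 0, D 4.
B has the most first-place votes.

B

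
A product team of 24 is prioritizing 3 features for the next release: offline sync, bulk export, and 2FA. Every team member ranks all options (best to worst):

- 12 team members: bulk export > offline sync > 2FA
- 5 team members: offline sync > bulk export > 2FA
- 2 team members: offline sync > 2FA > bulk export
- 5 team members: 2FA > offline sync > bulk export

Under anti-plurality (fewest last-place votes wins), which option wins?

Last-place votes: offline sync 0, bulk export 7, 2FA 17.
offline sync is ranked last by the fewest voters, so offline sync wins.

offline sync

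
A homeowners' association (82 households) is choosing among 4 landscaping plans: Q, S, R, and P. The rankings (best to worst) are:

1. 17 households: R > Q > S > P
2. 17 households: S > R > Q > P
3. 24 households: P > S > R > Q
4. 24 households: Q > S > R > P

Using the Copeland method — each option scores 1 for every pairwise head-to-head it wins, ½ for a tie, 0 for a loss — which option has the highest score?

Q: beats P; ties S; loses to R → score 1.5.
S: beats R and P; ties Q → score 2.5.
R: beats Q and P; loses to S → score 2.
P: loses to Q, S, and R → score 0.
S has the best pairwise record.

S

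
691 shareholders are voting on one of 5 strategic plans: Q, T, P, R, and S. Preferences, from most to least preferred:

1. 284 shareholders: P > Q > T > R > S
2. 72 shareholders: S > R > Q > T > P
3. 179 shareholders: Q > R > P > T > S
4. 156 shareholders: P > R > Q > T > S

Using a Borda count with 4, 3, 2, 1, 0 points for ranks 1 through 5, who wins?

P

Q: 284·3 + 72·2 + 179·4 + 156·2 = 2024
T: 284·2 + 72·1 + 179·1 + 156·1 = 975
P: 284·4 + 72·0 + 179·2 + 156·4 = 2118
R: 284·1 + 72·3 + 179·3 + 156·3 = 1505
S: 284·0 + 72·4 + 179·0 + 156·0 = 288
P has the highest Borda score (2118).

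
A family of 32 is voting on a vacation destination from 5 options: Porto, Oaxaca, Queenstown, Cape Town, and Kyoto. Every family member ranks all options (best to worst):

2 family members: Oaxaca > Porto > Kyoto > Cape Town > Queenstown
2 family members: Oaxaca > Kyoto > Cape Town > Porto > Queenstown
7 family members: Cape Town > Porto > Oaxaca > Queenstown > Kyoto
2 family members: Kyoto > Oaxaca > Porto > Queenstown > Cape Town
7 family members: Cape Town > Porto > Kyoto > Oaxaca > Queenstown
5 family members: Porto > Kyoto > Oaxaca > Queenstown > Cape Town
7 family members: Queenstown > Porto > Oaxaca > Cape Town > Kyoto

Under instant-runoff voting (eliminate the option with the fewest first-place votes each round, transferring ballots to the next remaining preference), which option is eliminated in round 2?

Round 1: Porto 5, Oaxaca 4, Queenstown 7, Cape Town 14, Kyoto 2. Eliminate Kyoto.
Round 2: Porto 5, Oaxaca 6, Queenstown 7, Cape Town 14. Eliminate Porto.

Porto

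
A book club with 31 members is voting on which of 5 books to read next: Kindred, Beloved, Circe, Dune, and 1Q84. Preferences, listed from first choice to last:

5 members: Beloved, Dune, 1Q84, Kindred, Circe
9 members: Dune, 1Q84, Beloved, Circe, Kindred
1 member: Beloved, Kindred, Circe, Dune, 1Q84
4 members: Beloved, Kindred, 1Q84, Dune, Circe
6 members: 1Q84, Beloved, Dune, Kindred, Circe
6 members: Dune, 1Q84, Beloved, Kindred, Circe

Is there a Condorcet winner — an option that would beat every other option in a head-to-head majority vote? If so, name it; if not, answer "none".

none

Checking pairwise contests:
Beloved beats Kindred 31–0.
1Q84 beats Beloved 21–10.
Kindred beats Circe 22–9.
Beloved beats Dune 16–15.
Dune beats 1Q84 21–10.
Every option loses at least one head-to-head, so there is no Condorcet winner.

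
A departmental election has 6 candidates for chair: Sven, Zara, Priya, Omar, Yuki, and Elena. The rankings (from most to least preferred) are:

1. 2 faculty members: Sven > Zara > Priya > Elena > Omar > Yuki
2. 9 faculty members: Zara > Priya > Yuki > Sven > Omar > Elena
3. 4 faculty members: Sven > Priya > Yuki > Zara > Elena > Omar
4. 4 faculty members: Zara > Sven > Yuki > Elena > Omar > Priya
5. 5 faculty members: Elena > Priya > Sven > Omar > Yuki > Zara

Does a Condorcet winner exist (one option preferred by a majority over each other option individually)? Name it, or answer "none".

Zara vs Sven: 13–11 for Zara.
Zara vs Priya: 15–9 for Zara.
Zara vs Omar: 19–5 for Zara.
Zara vs Yuki: 15–9 for Zara.
Zara vs Elena: 19–5 for Zara.
Zara beats every other option head-to-head.

Zara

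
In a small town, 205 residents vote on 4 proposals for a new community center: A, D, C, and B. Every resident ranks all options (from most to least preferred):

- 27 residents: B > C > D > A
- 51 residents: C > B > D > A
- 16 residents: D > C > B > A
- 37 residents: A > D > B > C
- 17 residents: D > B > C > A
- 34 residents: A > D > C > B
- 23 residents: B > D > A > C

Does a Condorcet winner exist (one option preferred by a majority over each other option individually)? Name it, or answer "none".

D vs A: 134–71 for D.
D vs C: 127–78 for D.
D vs B: 104–101 for D.
D beats every other option head-to-head.

D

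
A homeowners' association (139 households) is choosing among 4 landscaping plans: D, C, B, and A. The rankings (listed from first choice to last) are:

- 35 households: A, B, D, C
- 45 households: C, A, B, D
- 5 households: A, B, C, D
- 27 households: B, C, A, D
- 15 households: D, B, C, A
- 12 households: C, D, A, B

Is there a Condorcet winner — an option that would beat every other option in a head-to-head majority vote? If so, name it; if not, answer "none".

none

Checking pairwise contests:
C beats D 89–50.
B beats C 82–57.
A beats B 97–42.
C beats A 99–40.
Every option loses at least one head-to-head, so there is no Condorcet winner.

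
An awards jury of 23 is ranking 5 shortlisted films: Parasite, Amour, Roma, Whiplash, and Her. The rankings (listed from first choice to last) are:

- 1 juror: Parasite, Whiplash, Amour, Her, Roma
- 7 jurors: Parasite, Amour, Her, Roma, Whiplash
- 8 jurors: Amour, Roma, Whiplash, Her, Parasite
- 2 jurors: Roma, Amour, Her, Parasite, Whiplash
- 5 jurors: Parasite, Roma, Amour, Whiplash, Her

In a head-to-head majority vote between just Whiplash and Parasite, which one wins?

Parasite

Voters preferring Whiplash to Parasite: 8; preferring Parasite to Whiplash: 15.
Parasite wins the head-to-head.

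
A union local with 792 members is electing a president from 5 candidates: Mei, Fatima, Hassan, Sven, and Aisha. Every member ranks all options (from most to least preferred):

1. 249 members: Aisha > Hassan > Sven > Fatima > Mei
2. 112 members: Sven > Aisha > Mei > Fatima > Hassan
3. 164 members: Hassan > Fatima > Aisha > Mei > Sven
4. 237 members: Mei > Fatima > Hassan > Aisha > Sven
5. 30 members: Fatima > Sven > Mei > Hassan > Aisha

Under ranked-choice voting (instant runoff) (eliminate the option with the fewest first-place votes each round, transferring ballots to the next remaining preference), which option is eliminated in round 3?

Round 1: Mei 237, Fatima 30, Hassan 164, Sven 112, Aisha 249. Eliminate Fatima.
Round 2: Mei 237, Hassan 164, Sven 142, Aisha 249. Eliminate Sven.
Round 3: Mei 267, Hassan 164, Aisha 361. Eliminate Hassan.

Hassan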